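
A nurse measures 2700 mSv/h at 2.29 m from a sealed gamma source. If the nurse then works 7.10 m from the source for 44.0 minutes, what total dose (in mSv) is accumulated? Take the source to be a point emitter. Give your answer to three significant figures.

Using I₁d₁² = I₂d₂², rate at 7.10 m:
(2.29/7.10)² = 0.1040, so 2700 × 0.1040 = 280.8 mSv/h.
Dose = rate × time = 280.8 mSv/h × 0.7333 h = 205.9 mSv.

206 mSv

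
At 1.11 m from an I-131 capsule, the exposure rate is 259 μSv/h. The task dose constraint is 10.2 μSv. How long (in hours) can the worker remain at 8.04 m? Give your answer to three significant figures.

Using I₁d₁² = I₂d₂², rate at 8.04 m:
259 × (1.11/8.04)² = 259 × 0.01906 = 4.937 μSv/h.
Stay time = 10.2 μSv ÷ 4.937 μSv/h = 2.066 h.

2.07 h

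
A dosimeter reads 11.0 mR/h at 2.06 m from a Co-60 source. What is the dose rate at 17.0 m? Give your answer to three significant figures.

Using I₁d₁² = I₂d₂², the rate at 17.0 m is
(2.06/17.0)² = 0.01468, so 11.0 × 0.01468 = 0.1615 mR/h.

0.162 mR/h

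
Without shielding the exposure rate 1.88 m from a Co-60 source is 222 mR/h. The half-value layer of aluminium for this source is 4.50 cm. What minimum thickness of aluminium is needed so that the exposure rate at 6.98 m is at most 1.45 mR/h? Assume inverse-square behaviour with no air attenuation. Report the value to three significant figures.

15.6 cm

At 6.98 m, distance alone gives (1.88/6.98)² = 0.07254, so 222 × 0.07254 = 16.10 mR/h.
Further attenuation needed: 16.10/1.45 = 11.10.
n = log₂(11.10) = 3.472 half-value layers.
Thickness = 3.472 × 4.50 cm = 15.62 cm.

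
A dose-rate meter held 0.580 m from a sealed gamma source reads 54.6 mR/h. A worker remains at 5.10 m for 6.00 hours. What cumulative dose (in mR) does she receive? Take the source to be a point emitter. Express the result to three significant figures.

Since intensity falls as 1/r², rate at 5.10 m:
54.6 × (0.580/5.10)² = 54.6 × 0.01293 = 0.7060 mR/h.
Dose = rate × time = 0.7060 mR/h × 6.000 h = 4.236 mR.

4.24 mR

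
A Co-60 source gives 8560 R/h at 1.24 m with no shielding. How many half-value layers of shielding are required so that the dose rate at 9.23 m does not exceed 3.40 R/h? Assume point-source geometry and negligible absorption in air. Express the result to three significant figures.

5.51 half-value layers

At 9.23 m, distance alone gives 8560 × (1.24/9.23)² = 8560 × 0.01805 = 154.5 R/h.
Further attenuation needed: 154.5/3.40 = 45.44.
n = log₂(45.44) = 5.506 half-value layers.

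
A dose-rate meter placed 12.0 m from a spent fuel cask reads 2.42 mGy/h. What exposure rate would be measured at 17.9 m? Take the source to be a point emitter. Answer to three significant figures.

1.09 mGy/h

Applying the 1/r² law, scaling from 12.0 m to 17.9 m:
(12.0/17.9)² = 0.4494, so 2.42 × 0.4494 = 1.088 mGy/h.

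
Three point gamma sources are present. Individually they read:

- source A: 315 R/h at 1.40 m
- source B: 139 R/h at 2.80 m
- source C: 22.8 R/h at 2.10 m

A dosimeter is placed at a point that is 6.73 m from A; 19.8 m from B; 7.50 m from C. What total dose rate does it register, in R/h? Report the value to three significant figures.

18.2 R/h

Each source contributes Iᵢ·(dᵢ/rᵢ)²; contributions add.
A: 315 × (1.40/6.73)² = 13.63 R/h
B: 139 × (2.80/19.8)² = 2.780 R/h
C: 22.8 × (2.10/7.50)² = 1.788 R/h
Total = 13.63 + 2.780 + 1.788 = 18.20 R/h.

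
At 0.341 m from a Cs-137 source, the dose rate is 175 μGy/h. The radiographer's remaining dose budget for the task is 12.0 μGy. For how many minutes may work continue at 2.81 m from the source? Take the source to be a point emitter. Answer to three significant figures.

Since intensity falls as 1/r², rate at 2.81 m:
(0.341/2.81)² = 0.01473, so 175 × 0.01473 = 2.578 μGy/h.
Stay time = 12.0 μGy ÷ 2.578 μGy/h = 4.655 h = 279.3 min.

279 min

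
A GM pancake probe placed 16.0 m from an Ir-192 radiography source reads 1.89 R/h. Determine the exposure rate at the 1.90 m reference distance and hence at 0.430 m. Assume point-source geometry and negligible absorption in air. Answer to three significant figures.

134 R/h; 2620 R/h

By the inverse-square law,
At 1.90 m: (16.0/1.90)² = 70.91, so 1.89 × 70.91 = 134.0 R/h
At 0.430 m: 134.0 × (1.90/0.430)² = 134.0 × 19.52 = 2616 R/h.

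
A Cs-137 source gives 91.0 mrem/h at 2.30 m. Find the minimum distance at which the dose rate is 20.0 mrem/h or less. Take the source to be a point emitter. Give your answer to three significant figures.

4.91 m

Using I₁d₁² = I₂d₂², d₂ = d₁·√(I₁/I₂).
I₁/I₂ = 91.0/20.0 = 4.550, so d₂ = 2.30 × √4.550 = 4.906 m.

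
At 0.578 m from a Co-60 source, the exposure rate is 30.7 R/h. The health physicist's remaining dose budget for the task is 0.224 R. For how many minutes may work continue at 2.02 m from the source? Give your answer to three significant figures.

5.35 min

Applying the 1/r² law, rate at 2.02 m:
(0.578/2.02)² = 0.08188, so 30.7 × 0.08188 = 2.514 R/h.
Stay time = 0.224 R ÷ 2.514 R/h = 0.08910 h = 5.346 min.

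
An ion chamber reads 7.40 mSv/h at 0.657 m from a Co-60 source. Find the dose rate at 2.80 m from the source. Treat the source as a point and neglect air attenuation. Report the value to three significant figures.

Applying the 1/r² law, the rate at 2.80 m is
(0.657/2.80)² = 0.05506, so 7.40 × 0.05506 = 0.4074 mSv/h.

0.407 mSv/h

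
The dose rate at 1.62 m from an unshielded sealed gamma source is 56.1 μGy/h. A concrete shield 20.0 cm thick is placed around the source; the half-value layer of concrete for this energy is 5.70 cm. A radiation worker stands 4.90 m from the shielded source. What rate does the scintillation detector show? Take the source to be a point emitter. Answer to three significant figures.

Distance alone: (1.62/4.90)² = 0.1093, so 56.1 × 0.1093 = 6.132 μGy/h.
Shield: 20.0/5.70 = 3.509 half-value layers → attenuation 2^(−3.509) = 0.08784.
Combined: 6.132 × 0.08784 = 0.5386 μGy/h.

0.539 μGy/h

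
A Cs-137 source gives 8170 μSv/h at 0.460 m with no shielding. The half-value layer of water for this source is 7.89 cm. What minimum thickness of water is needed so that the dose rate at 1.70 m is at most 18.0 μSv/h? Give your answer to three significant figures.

At 1.70 m, distance alone gives 8170 × (0.460/1.70)² = 8170 × 0.07322 = 598.2 μSv/h.
Further attenuation needed: 598.2/18.0 = 33.23.
n = log₂(33.23) = 5.054 half-value layers.
Thickness = 5.054 × 7.89 cm = 39.88 cm.

39.9 cm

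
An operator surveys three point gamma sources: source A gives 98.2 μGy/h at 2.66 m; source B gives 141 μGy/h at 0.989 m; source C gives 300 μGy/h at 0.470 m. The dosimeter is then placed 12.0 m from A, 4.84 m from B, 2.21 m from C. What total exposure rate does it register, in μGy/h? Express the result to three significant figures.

24.3 μGy/h

By superposition, sum each source's inverse-square contribution:
A: 98.2 × (2.66/12.0)² = 4.825 μGy/h
B: 141 × (0.989/4.84)² = 5.887 μGy/h
C: 300 × (0.470/2.21)² = 13.57 μGy/h
Total = 4.825 + 5.887 + 13.57 = 24.28 μGy/h.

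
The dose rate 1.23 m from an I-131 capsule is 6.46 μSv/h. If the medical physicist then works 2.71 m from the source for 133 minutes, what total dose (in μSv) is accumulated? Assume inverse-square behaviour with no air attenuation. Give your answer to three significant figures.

2.95 μSv

By the inverse-square law, rate at 2.71 m:
6.46 × (1.23/2.71)² = 6.46 × 0.2060 = 1.331 μSv/h.
Dose = rate × time = 1.331 μSv/h × 2.217 h = 2.951 μSv.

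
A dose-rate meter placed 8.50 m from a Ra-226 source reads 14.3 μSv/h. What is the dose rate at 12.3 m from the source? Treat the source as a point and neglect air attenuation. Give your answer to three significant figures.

By the inverse-square law, scaling from 8.50 m to 12.3 m:
(8.50/12.3)² = 0.4776, so 14.3 × 0.4776 = 6.830 μSv/h.

6.83 μSv/h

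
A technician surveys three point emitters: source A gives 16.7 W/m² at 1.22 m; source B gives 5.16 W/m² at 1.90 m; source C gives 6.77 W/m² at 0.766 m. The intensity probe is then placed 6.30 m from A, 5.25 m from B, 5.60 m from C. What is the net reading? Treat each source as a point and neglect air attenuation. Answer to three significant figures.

By superposition, sum each source's inverse-square contribution:
A: 16.7 × (1.22/6.30)² = 0.6263 W/m²
B: 5.16 × (1.90/5.25)² = 0.6758 W/m²
C: 6.77 × (0.766/5.60)² = 0.1267 W/m²
Total = 0.6263 + 0.6758 + 0.1267 = 1.429 W/m².

1.43 W/m²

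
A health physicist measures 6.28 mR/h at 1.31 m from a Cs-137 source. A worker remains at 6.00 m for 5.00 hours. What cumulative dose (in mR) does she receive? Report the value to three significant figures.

1.50 mR

Using I₁d₁² = I₂d₂², rate at 6.00 m:
6.28 × (1.31/6.00)² = 6.28 × 0.04767 = 0.2994 mR/h.
Dose = rate × time = 0.2994 mR/h × 5.000 h = 1.497 mR.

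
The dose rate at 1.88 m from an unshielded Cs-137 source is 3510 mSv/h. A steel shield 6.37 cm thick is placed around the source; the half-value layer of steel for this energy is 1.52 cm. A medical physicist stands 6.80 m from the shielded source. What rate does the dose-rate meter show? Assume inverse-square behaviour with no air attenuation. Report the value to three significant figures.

Distance alone: 3510 × (1.88/6.80)² = 3510 × 0.07644 = 268.3 mSv/h.
Shield: 6.37/1.52 = 4.191 half-value layers → attenuation 2^(−4.191) = 0.05475.
Combined: 268.3 × 0.05475 = 14.69 mSv/h.

14.7 mSv/h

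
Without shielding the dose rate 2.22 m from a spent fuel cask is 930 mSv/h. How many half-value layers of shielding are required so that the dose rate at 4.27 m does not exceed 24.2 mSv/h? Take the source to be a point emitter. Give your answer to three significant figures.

3.38 half-value layers

At 4.27 m, distance alone gives (2.22/4.27)² = 0.2703, so 930 × 0.2703 = 251.4 mSv/h.
Further attenuation needed: 251.4/24.2 = 10.39.
n = log₂(10.39) = 3.377 half-value layers.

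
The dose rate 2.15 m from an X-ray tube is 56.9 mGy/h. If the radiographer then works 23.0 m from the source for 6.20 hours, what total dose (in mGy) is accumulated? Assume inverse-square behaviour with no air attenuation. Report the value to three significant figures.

By the inverse-square law, rate at 23.0 m:
56.9 × (2.15/23.0)² = 56.9 × 0.008738 = 0.4972 mGy/h.
Dose = rate × time = 0.4972 mGy/h × 6.200 h = 3.083 mGy.

3.08 mGy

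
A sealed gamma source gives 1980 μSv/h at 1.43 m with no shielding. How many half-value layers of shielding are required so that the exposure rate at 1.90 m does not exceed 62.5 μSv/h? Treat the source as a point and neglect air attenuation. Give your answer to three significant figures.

4.17 half-value layers

At 1.90 m, distance alone gives 1980 × (1.43/1.90)² = 1980 × 0.5665 = 1122 μSv/h.
Further attenuation needed: 1122/62.5 = 17.95.
n = log₂(17.95) = 4.166 half-value layers.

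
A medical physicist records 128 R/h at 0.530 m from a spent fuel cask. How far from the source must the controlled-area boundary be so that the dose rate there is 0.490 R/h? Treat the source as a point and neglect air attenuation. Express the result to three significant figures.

Applying the 1/r² law, d₂ = d₁·√(I₁/I₂).
I₁/I₂ = 128/0.490 = 261.2, so d₂ = 0.530 × √261.2 = 8.566 m.

8.57 m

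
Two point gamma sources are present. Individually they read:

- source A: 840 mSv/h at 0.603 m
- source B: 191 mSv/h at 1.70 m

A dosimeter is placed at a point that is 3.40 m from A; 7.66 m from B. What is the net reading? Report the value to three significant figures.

Each source contributes Iᵢ·(dᵢ/rᵢ)²; contributions add.
A: 840 × (0.603/3.40)² = 26.42 mSv/h
B: 191 × (1.70/7.66)² = 9.407 mSv/h
Total = 26.42 + 9.407 = 35.83 mSv/h.

35.8 mSv/h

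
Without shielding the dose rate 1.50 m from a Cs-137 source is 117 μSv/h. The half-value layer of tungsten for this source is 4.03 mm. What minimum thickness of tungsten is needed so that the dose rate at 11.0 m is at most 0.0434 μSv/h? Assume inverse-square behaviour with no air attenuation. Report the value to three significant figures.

22.8 mm

At 11.0 m, distance alone gives 117 × (1.50/11.0)² = 117 × 0.01860 = 2.176 μSv/h.
Further attenuation needed: 2.176/0.0434 = 50.14.
n = log₂(50.14) = 5.648 half-value layers.
Thickness = 5.648 × 4.03 mm = 22.76 mm.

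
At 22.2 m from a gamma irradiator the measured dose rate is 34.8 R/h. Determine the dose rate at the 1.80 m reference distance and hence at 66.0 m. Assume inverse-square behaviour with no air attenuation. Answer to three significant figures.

5290 R/h; 3.94 R/h

Intensity scales as (d₁/d₂)², so
At 1.80 m: (22.2/1.80)² = 152.1, so 34.8 × 152.1 = 5293 R/h
At 66.0 m: (1.80/66.0)² = 0.0007438, so 5293 × 0.0007438 = 3.937 R/h.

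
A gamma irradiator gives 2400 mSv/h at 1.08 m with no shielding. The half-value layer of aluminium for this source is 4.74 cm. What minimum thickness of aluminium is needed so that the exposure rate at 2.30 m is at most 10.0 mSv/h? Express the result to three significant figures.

27.1 cm

At 2.30 m, distance alone gives (1.08/2.30)² = 0.2205, so 2400 × 0.2205 = 529.2 mSv/h.
Further attenuation needed: 529.2/10.0 = 52.92.
n = log₂(52.92) = 5.726 half-value layers.
Thickness = 5.726 × 4.74 cm = 27.14 cm.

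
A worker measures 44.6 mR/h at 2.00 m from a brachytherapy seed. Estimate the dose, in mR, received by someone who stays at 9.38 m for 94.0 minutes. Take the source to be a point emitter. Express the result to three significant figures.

Since intensity falls as 1/r², rate at 9.38 m:
44.6 × (2.00/9.38)² = 44.6 × 0.04546 = 2.028 mR/h.
Dose = rate × time = 2.028 mR/h × 1.567 h = 3.178 mR.

3.18 mR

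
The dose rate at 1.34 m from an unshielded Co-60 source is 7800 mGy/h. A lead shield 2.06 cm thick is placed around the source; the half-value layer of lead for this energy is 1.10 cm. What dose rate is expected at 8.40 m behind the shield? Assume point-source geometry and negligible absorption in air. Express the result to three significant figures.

54.2 mGy/h

Distance alone: (1.34/8.40)² = 0.02545, so 7800 × 0.02545 = 198.5 mGy/h.
Shield: 2.06/1.10 = 1.873 half-value layers → attenuation 2^(−1.873) = 0.2730.
Combined: 198.5 × 0.2730 = 54.19 mGy/h.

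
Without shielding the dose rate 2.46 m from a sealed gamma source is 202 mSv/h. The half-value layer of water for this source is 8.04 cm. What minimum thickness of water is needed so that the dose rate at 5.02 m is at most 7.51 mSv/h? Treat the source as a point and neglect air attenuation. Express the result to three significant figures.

At 5.02 m, distance alone gives 202 × (2.46/5.02)² = 202 × 0.2401 = 48.50 mSv/h.
Further attenuation needed: 48.50/7.51 = 6.458.
n = log₂(6.458) = 2.691 half-value layers.
Thickness = 2.691 × 8.04 cm = 21.64 cm.

21.6 cm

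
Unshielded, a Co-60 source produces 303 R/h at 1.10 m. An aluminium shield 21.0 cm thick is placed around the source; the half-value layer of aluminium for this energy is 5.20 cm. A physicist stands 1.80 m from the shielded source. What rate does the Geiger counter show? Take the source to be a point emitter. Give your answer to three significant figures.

Distance alone: (1.10/1.80)² = 0.3735, so 303 × 0.3735 = 113.2 R/h.
Shield: 21.0/5.20 = 4.038 half-value layers → attenuation 2^(−4.038) = 0.06088.
Combined: 113.2 × 0.06088 = 6.892 R/h.

6.89 R/h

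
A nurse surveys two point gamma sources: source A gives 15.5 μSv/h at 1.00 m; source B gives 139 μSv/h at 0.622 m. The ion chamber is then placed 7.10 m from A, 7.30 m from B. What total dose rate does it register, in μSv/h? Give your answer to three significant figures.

1.32 μSv/h

Each source contributes Iᵢ·(dᵢ/rᵢ)²; contributions add.
A: 15.5 × (1.00/7.10)² = 0.3075 μSv/h
B: 139 × (0.622/7.30)² = 1.009 μSv/h
Total = 0.3075 + 1.009 = 1.317 μSv/h.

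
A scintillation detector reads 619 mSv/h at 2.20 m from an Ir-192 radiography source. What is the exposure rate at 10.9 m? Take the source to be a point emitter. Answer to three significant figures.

Intensity scales as (d₁/d₂)², so the rate at 10.9 m is
619 × (2.20/10.9)² = 619 × 0.04074 = 25.22 mSv/h.

25.2 mSv/h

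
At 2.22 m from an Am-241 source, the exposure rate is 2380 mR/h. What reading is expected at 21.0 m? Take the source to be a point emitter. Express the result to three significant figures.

Using I₁d₁² = I₂d₂², the rate at 21.0 m is
2380 × (2.22/21.0)² = 2380 × 0.01118 = 26.61 mR/h.

26.6 mR/h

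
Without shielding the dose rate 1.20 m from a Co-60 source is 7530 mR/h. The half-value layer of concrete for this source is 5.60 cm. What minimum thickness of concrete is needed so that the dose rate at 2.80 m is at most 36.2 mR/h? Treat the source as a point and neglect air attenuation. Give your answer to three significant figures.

At 2.80 m, distance alone gives 7530 × (1.20/2.80)² = 7530 × 0.1837 = 1383 mR/h.
Further attenuation needed: 1383/36.2 = 38.20.
n = log₂(38.20) = 5.256 half-value layers.
Thickness = 5.256 × 5.60 cm = 29.43 cm.

29.4 cm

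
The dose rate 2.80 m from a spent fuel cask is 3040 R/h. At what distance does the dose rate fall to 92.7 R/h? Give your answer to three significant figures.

Using I₁d₁² = I₂d₂², d₂ = d₁·√(I₁/I₂).
I₁/I₂ = 3040/92.7 = 32.79, so d₂ = 2.80 × √32.79 = 16.03 m.

16.0 m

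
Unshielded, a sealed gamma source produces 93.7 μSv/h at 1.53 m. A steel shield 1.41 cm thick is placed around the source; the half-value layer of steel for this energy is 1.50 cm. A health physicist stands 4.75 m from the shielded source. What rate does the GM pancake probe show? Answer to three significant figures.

5.07 μSv/h

Distance alone: (1.53/4.75)² = 0.1038, so 93.7 × 0.1038 = 9.726 μSv/h.
Shield: 1.41/1.50 = 0.9400 half-value layers → attenuation 2^(−0.9400) = 0.5212.
Combined: 9.726 × 0.5212 = 5.069 μSv/h.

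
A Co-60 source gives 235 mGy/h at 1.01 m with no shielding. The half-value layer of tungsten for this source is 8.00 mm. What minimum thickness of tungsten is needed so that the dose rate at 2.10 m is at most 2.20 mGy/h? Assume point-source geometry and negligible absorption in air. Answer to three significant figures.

37.0 mm

At 2.10 m, distance alone gives 235 × (1.01/2.10)² = 235 × 0.2313 = 54.36 mGy/h.
Further attenuation needed: 54.36/2.20 = 24.71.
n = log₂(24.71) = 4.627 half-value layers.
Thickness = 4.627 × 8.00 mm = 37.02 mm.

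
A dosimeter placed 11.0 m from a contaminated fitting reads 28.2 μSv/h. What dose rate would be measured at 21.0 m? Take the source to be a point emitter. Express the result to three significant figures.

Applying the 1/r² law, scaling from 11.0 m to 21.0 m:
(11.0/21.0)² = 0.2744, so 28.2 × 0.2744 = 7.738 μSv/h.

7.74 μSv/h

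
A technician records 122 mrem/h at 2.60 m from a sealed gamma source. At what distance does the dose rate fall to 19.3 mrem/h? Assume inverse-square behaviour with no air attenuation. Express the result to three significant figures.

6.54 m

Since intensity falls as 1/r², d₂ = d₁·√(I₁/I₂).
I₁/I₂ = 122/19.3 = 6.321, so d₂ = 2.60 × √6.321 = 6.537 m.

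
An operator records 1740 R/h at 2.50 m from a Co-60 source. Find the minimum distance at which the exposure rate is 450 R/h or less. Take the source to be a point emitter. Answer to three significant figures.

Since intensity falls as 1/r², d₂ = d₁·√(I₁/I₂).
I₁/I₂ = 1740/450 = 3.867, so d₂ = 2.50 × √3.867 = 4.916 m.

4.92 m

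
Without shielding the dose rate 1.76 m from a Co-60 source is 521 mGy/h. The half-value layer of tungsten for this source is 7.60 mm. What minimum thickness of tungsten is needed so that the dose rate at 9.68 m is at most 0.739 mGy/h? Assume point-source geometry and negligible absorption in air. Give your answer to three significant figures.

34.5 mm

At 9.68 m, distance alone gives (1.76/9.68)² = 0.03306, so 521 × 0.03306 = 17.22 mGy/h.
Further attenuation needed: 17.22/0.739 = 23.30.
n = log₂(23.30) = 4.542 half-value layers.
Thickness = 4.542 × 7.60 mm = 34.52 mm.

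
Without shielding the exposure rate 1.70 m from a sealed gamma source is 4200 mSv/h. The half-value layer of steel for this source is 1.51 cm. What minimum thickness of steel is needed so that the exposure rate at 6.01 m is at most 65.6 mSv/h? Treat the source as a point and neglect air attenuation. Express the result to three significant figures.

At 6.01 m, distance alone gives (1.70/6.01)² = 0.08001, so 4200 × 0.08001 = 336.0 mSv/h.
Further attenuation needed: 336.0/65.6 = 5.122.
n = log₂(5.122) = 2.357 half-value layers.
Thickness = 2.357 × 1.51 cm = 3.559 cm.

3.56 cm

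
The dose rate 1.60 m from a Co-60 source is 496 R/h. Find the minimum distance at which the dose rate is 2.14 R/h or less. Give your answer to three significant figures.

Intensity scales as (d₁/d₂)², so d₂ = d₁·√(I₁/I₂).
I₁/I₂ = 496/2.14 = 231.8, so d₂ = 1.60 × √231.8 = 24.36 m.

24.4 m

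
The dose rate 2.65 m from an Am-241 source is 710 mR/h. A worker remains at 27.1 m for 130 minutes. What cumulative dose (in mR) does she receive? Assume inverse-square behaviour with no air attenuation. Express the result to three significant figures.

Using I₁d₁² = I₂d₂², rate at 27.1 m:
710 × (2.65/27.1)² = 710 × 0.009562 = 6.789 mR/h.
Dose = rate × time = 6.789 mR/h × 2.167 h = 14.71 mR.

14.7 mR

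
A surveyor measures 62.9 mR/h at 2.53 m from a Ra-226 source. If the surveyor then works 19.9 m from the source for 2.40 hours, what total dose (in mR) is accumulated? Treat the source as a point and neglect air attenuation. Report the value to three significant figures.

2.44 mR

Intensity scales as (d₁/d₂)², so rate at 19.9 m:
(2.53/19.9)² = 0.01616, so 62.9 × 0.01616 = 1.016 mR/h.
Dose = rate × time = 1.016 mR/h × 2.400 h = 2.438 mR.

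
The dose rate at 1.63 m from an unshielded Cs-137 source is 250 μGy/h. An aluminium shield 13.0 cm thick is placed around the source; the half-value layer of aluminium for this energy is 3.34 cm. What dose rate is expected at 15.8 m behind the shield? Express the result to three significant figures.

0.179 μGy/h

Distance alone: (1.63/15.8)² = 0.01064, so 250 × 0.01064 = 2.660 μGy/h.
Shield: 13.0/3.34 = 3.892 half-value layers → attenuation 2^(−3.892) = 0.06736.
Combined: 2.660 × 0.06736 = 0.1792 μGy/h.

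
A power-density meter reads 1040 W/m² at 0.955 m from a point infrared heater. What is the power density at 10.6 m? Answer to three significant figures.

By the inverse-square law, the rate at 10.6 m is
(0.955/10.6)² = 0.008117, so 1040 × 0.008117 = 8.442 W/m².

8.44 W/m²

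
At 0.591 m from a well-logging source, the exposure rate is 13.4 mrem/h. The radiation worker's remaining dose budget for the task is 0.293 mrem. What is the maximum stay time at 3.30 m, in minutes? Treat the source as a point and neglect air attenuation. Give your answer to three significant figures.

40.9 min

Applying the 1/r² law, rate at 3.30 m:
(0.591/3.30)² = 0.03207, so 13.4 × 0.03207 = 0.4297 mrem/h.
Stay time = 0.293 mrem ÷ 0.4297 mrem/h = 0.6819 h = 40.91 min.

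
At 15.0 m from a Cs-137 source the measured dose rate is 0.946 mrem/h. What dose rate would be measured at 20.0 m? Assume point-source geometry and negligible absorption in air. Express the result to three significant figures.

0.532 mrem/h

Since intensity falls as 1/r², scaling from 15.0 m to 20.0 m:
0.946 × (15.0/20.0)² = 0.946 × 0.5625 = 0.5321 mrem/h.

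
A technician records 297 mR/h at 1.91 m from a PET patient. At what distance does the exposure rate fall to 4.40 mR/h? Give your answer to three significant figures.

Applying the 1/r² law, d₂ = d₁·√(I₁/I₂).
I₁/I₂ = 297/4.40 = 67.50, so d₂ = 1.91 × √67.50 = 15.69 m.

15.7 m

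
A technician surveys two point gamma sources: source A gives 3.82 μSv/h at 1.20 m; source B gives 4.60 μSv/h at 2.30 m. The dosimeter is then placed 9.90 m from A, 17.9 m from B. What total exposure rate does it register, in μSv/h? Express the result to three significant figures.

0.132 μSv/h

By superposition, sum each source's inverse-square contribution:
A: 3.82 × (1.20/9.90)² = 0.05612 μSv/h
B: 4.60 × (2.30/17.9)² = 0.07595 μSv/h
Total = 0.05612 + 0.07595 = 0.1321 μSv/h.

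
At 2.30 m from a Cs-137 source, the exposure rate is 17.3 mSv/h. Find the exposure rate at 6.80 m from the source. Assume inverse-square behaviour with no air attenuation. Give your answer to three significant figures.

Intensity scales as (d₁/d₂)², so the rate at 6.80 m is
17.3 × (2.30/6.80)² = 17.3 × 0.1144 = 1.979 mSv/h.

1.98 mSv/h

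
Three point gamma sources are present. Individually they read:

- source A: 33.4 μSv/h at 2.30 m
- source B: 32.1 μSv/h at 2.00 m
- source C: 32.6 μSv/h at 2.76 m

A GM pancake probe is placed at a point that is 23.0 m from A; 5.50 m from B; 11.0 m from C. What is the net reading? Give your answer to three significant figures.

Each source contributes Iᵢ·(dᵢ/rᵢ)²; contributions add.
A: 33.4 × (2.30/23.0)² = 0.3340 μSv/h
B: 32.1 × (2.00/5.50)² = 4.245 μSv/h
C: 32.6 × (2.76/11.0)² = 2.052 μSv/h
Total = 0.3340 + 4.245 + 2.052 = 6.631 μSv/h.

6.63 μSv/h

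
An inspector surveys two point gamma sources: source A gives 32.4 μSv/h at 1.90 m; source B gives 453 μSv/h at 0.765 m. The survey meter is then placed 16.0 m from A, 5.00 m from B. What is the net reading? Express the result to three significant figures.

11.1 μSv/h

Each source contributes Iᵢ·(dᵢ/rᵢ)²; contributions add.
A: 32.4 × (1.90/16.0)² = 0.4569 μSv/h
B: 453 × (0.765/5.00)² = 10.60 μSv/h
Total = 0.4569 + 10.60 = 11.06 μSv/h.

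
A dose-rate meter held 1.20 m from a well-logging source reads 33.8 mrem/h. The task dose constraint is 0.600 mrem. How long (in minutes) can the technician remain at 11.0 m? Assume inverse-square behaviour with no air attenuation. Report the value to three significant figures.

89.5 min

By the inverse-square law, rate at 11.0 m:
(1.20/11.0)² = 0.01190, so 33.8 × 0.01190 = 0.4022 mrem/h.
Stay time = 0.600 mrem ÷ 0.4022 mrem/h = 1.492 h = 89.52 min.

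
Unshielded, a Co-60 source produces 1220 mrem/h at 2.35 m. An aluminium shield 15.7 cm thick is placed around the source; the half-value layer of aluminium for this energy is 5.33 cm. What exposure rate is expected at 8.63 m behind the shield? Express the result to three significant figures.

11.7 mrem/h

Distance alone: (2.35/8.63)² = 0.07415, so 1220 × 0.07415 = 90.46 mrem/h.
Shield: 15.7/5.33 = 2.946 half-value layers → attenuation 2^(−2.946) = 0.1298.
Combined: 90.46 × 0.1298 = 11.74 mrem/h.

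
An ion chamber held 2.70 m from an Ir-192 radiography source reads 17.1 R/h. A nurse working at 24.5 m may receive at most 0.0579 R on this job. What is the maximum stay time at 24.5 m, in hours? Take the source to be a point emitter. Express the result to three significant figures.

0.279 h

Intensity scales as (d₁/d₂)², so rate at 24.5 m:
(2.70/24.5)² = 0.01214, so 17.1 × 0.01214 = 0.2076 R/h.
Stay time = 0.0579 R ÷ 0.2076 R/h = 0.2789 h.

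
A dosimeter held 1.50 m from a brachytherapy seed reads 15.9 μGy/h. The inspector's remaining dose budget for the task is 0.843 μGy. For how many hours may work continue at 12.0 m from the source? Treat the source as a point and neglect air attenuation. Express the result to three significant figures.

3.39 h

Since intensity falls as 1/r², rate at 12.0 m:
(1.50/12.0)² = 0.01562, so 15.9 × 0.01562 = 0.2484 μGy/h.
Stay time = 0.843 μGy ÷ 0.2484 μGy/h = 3.394 h.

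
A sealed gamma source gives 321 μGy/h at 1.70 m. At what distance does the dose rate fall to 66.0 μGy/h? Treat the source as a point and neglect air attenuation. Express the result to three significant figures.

Using I₁d₁² = I₂d₂², d₂ = d₁·√(I₁/I₂).
I₁/I₂ = 321/66.0 = 4.864, so d₂ = 1.70 × √4.864 = 3.749 m.

3.75 m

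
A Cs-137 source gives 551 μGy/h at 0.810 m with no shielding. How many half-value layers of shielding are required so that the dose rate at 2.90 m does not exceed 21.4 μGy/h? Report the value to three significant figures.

At 2.90 m, distance alone gives 551 × (0.810/2.90)² = 551 × 0.07801 = 42.98 μGy/h.
Further attenuation needed: 42.98/21.4 = 2.008.
n = log₂(2.008) = 1.006 half-value layers.

1.01 half-value layers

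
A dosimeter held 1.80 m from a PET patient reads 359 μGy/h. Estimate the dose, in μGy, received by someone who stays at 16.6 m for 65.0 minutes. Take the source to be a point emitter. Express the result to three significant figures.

Intensity scales as (d₁/d₂)², so rate at 16.6 m:
359 × (1.80/16.6)² = 359 × 0.01176 = 4.222 μGy/h.
Dose = rate × time = 4.222 μGy/h × 1.083 h = 4.572 μGy.

4.57 μGy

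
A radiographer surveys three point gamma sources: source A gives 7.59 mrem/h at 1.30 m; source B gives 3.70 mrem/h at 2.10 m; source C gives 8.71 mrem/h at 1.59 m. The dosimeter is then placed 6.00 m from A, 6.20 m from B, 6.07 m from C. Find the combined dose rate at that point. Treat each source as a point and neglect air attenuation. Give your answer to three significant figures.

1.38 mrem/h

By superposition, sum each source's inverse-square contribution:
A: 7.59 × (1.30/6.00)² = 0.3563 mrem/h
B: 3.70 × (2.10/6.20)² = 0.4245 mrem/h
C: 8.71 × (1.59/6.07)² = 0.5976 mrem/h
Total = 0.3563 + 0.4245 + 0.5976 = 1.378 mrem/h.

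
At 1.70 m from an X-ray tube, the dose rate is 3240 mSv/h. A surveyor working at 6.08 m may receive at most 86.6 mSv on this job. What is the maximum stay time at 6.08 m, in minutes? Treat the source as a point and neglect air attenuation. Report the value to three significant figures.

20.5 min

Using I₁d₁² = I₂d₂², rate at 6.08 m:
3240 × (1.70/6.08)² = 3240 × 0.07818 = 253.3 mSv/h.
Stay time = 86.6 mSv ÷ 253.3 mSv/h = 0.3419 h = 20.51 min.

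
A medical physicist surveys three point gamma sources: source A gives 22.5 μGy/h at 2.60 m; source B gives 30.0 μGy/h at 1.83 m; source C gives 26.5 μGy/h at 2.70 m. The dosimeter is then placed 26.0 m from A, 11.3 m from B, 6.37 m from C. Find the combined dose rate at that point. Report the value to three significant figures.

5.77 μGy/h

By superposition, sum each source's inverse-square contribution:
A: 22.5 × (2.60/26.0)² = 0.2250 μGy/h
B: 30.0 × (1.83/11.3)² = 0.7868 μGy/h
C: 26.5 × (2.70/6.37)² = 4.761 μGy/h
Total = 0.2250 + 0.7868 + 4.761 = 5.773 μGy/h.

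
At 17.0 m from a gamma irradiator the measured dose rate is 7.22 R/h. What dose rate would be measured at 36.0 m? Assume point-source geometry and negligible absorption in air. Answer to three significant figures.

1.61 R/h

By the inverse-square law, scaling from 17.0 m to 36.0 m:
7.22 × (17.0/36.0)² = 7.22 × 0.2230 = 1.610 R/h.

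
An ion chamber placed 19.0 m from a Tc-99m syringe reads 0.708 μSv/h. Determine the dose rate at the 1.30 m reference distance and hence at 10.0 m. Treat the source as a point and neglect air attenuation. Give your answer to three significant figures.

151 μSv/h; 2.56 μSv/h

By the inverse-square law,
At 1.30 m: 0.708 × (19.0/1.30)² = 0.708 × 213.6 = 151.2 μSv/h
At 10.0 m: (1.30/10.0)² = 0.01690, so 151.2 × 0.01690 = 2.555 μSv/h.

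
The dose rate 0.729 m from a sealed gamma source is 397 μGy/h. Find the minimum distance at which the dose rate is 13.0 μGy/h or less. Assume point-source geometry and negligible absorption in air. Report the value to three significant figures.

4.03 m

Applying the 1/r² law, d₂ = d₁·√(I₁/I₂).
I₁/I₂ = 397/13.0 = 30.54, so d₂ = 0.729 × √30.54 = 4.029 m.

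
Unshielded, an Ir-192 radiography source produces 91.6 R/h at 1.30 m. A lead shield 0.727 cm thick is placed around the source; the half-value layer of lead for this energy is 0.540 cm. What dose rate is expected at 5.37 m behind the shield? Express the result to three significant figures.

2.11 R/h

Distance alone: 91.6 × (1.30/5.37)² = 91.6 × 0.05861 = 5.369 R/h.
Shield: 0.727/0.540 = 1.346 half-value layers → attenuation 2^(−1.346) = 0.3934.
Combined: 5.369 × 0.3934 = 2.112 R/h.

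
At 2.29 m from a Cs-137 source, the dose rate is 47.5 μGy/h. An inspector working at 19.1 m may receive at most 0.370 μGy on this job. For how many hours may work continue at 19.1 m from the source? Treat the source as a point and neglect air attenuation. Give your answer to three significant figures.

0.542 h

Since intensity falls as 1/r², rate at 19.1 m:
47.5 × (2.29/19.1)² = 47.5 × 0.01437 = 0.6826 μGy/h.
Stay time = 0.370 μGy ÷ 0.6826 μGy/h = 0.5420 h.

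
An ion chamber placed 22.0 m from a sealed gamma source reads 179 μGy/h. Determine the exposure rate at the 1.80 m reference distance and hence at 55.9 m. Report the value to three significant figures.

Applying the 1/r² law,
At 1.80 m: 179 × (22.0/1.80)² = 179 × 149.4 = 26740 μGy/h
At 55.9 m: 26740 × (1.80/55.9)² = 26740 × 0.001037 = 27.73 μGy/h.

26700 μGy/h; 27.7 μGy/h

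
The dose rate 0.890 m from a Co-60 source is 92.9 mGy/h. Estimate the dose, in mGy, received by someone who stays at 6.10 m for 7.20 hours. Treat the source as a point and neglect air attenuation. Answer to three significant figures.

14.2 mGy

Intensity scales as (d₁/d₂)², so rate at 6.10 m:
(0.890/6.10)² = 0.02129, so 92.9 × 0.02129 = 1.978 mGy/h.
Dose = rate × time = 1.978 mGy/h × 7.200 h = 14.24 mGy.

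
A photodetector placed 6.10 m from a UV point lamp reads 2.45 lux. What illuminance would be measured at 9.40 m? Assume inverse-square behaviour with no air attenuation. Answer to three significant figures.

1.03 lux

Applying the 1/r² law, scaling from 6.10 m to 9.40 m:
2.45 × (6.10/9.40)² = 2.45 × 0.4211 = 1.032 lux.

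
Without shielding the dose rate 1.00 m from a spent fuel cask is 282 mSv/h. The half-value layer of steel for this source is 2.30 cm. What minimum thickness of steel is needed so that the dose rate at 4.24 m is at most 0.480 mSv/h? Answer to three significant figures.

11.6 cm

At 4.24 m, distance alone gives 282 × (1.00/4.24)² = 282 × 0.05562 = 15.68 mSv/h.
Further attenuation needed: 15.68/0.480 = 32.67.
n = log₂(32.67) = 5.030 half-value layers.
Thickness = 5.030 × 2.30 cm = 11.57 cm.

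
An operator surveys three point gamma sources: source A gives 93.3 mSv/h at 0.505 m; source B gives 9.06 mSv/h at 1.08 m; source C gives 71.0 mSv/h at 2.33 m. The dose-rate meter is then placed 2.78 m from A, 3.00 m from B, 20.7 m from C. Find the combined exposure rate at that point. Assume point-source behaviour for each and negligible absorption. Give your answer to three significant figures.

5.15 mSv/h

Each source contributes Iᵢ·(dᵢ/rᵢ)²; contributions add.
A: 93.3 × (0.505/2.78)² = 3.079 mSv/h
B: 9.06 × (1.08/3.00)² = 1.174 mSv/h
C: 71.0 × (2.33/20.7)² = 0.8996 mSv/h
Total = 3.079 + 1.174 + 0.8996 = 5.153 mSv/h.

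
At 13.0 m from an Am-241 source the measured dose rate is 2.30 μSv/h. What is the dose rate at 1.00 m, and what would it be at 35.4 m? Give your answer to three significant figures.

By the inverse-square law,
At 1.00 m: (13.0/1.00)² = 169.0, so 2.30 × 169.0 = 388.7 μSv/h
At 35.4 m: (1.00/35.4)² = 0.0007980, so 388.7 × 0.0007980 = 0.3102 μSv/h.

389 μSv/h; 0.310 μSv/h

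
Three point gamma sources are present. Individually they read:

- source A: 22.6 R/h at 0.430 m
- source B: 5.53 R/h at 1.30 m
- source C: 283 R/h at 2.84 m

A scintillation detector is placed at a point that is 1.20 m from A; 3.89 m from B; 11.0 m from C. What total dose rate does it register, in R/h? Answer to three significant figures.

22.4 R/h

By superposition, sum each source's inverse-square contribution:
A: 22.6 × (0.430/1.20)² = 2.902 R/h
B: 5.53 × (1.30/3.89)² = 0.6176 R/h
C: 283 × (2.84/11.0)² = 18.86 R/h
Total = 2.902 + 0.6176 + 18.86 = 22.38 R/h.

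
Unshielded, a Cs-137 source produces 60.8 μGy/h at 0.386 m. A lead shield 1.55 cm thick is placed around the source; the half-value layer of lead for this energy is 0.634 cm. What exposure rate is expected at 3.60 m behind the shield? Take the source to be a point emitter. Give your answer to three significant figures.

Distance alone: (0.386/3.60)² = 0.01150, so 60.8 × 0.01150 = 0.6992 μGy/h.
Shield: 1.55/0.634 = 2.445 half-value layers → attenuation 2^(−2.445) = 0.1836.
Combined: 0.6992 × 0.1836 = 0.1284 μGy/h.

0.128 μGy/h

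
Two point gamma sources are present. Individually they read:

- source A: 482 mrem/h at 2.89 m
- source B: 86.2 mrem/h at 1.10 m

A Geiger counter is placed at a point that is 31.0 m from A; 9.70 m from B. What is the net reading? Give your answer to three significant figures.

5.30 mrem/h

By superposition, sum each source's inverse-square contribution:
A: 482 × (2.89/31.0)² = 4.189 mrem/h
B: 86.2 × (1.10/9.70)² = 1.109 mrem/h
Total = 4.189 + 1.109 = 5.298 mrem/h.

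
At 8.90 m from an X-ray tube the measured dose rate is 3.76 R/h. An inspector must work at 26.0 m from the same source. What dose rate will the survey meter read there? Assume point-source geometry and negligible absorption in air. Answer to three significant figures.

0.441 R/h

Since intensity falls as 1/r², scaling from 8.90 m to 26.0 m:
3.76 × (8.90/26.0)² = 3.76 × 0.1172 = 0.4407 R/h.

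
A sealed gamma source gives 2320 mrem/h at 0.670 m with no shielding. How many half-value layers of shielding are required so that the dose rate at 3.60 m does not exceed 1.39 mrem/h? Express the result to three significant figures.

At 3.60 m, distance alone gives 2320 × (0.670/3.60)² = 2320 × 0.03464 = 80.36 mrem/h.
Further attenuation needed: 80.36/1.39 = 57.81.
n = log₂(57.81) = 5.853 half-value layers.

5.85 half-value layers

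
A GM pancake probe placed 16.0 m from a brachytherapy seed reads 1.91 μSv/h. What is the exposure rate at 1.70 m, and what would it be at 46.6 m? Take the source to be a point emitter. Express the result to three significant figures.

By the inverse-square law,
At 1.70 m: (16.0/1.70)² = 88.58, so 1.91 × 88.58 = 169.2 μSv/h
At 46.6 m: 169.2 × (1.70/46.6)² = 169.2 × 0.001331 = 0.2252 μSv/h.

169 μSv/h; 0.225 μSv/h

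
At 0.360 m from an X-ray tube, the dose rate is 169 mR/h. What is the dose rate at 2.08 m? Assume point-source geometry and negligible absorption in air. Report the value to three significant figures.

5.06 mR/h

Applying the 1/r² law, the rate at 2.08 m is
(0.360/2.08)² = 0.02996, so 169 × 0.02996 = 5.063 mR/h.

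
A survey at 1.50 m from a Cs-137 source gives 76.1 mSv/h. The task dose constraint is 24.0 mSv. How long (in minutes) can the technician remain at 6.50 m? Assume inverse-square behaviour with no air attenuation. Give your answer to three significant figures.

Intensity scales as (d₁/d₂)², so rate at 6.50 m:
(1.50/6.50)² = 0.05325, so 76.1 × 0.05325 = 4.052 mSv/h.
Stay time = 24.0 mSv ÷ 4.052 mSv/h = 5.923 h = 355.4 min.

355 min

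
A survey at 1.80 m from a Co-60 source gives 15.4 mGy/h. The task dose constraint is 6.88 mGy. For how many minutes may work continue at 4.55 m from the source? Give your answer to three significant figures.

171 min

By the inverse-square law, rate at 4.55 m:
15.4 × (1.80/4.55)² = 15.4 × 0.1565 = 2.410 mGy/h.
Stay time = 6.88 mGy ÷ 2.410 mGy/h = 2.855 h = 171.3 min.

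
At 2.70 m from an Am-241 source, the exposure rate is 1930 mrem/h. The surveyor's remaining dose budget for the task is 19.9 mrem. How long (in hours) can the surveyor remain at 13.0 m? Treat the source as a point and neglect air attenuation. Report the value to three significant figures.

0.239 h

Using I₁d₁² = I₂d₂², rate at 13.0 m:
(2.70/13.0)² = 0.04314, so 1930 × 0.04314 = 83.26 mrem/h.
Stay time = 19.9 mrem ÷ 83.26 mrem/h = 0.2390 h.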